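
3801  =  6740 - 2939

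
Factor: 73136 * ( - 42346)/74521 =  - 3097017056/74521 = - 2^5*7^1 * 31^1*653^1*683^1 * 74521^( - 1) 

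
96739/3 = 32246 + 1/3 = 32246.33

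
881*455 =400855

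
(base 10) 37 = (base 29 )18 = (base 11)34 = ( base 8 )45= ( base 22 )1F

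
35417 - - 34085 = 69502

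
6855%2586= 1683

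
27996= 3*9332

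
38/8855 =38/8855 = 0.00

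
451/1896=451/1896 = 0.24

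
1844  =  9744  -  7900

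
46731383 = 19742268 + 26989115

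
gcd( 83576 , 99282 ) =2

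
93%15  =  3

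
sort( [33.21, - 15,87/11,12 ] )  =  [-15,  87/11, 12, 33.21 ]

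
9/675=1/75=0.01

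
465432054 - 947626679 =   -  482194625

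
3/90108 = 1/30036 =0.00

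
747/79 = 9 + 36/79 = 9.46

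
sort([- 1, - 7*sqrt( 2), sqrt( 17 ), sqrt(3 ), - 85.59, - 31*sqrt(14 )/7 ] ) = [ - 85.59, - 31 * sqrt (14)/7, - 7 *sqrt ( 2), -1,  sqrt( 3 ),sqrt ( 17 )] 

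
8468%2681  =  425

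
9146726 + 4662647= 13809373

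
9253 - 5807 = 3446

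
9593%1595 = 23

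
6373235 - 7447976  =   - 1074741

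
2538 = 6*423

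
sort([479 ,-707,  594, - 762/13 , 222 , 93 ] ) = [ - 707, - 762/13, 93,222,479,594]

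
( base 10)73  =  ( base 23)34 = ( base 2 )1001001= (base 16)49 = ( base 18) 41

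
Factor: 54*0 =0^1 = 0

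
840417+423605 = 1264022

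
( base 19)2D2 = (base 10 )971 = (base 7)2555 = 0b1111001011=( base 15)44B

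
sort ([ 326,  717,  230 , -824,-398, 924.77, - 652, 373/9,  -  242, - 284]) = [ - 824, - 652,  -  398, - 284,-242, 373/9 , 230,326, 717,  924.77]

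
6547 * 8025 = 52539675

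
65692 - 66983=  - 1291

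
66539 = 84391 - 17852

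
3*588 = 1764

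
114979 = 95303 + 19676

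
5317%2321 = 675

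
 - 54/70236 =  - 3/3902  =  - 0.00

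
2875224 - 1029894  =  1845330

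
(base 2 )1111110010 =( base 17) 387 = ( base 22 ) 21k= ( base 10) 1010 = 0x3f2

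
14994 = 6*2499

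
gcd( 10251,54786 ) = 3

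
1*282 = 282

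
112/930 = 56/465 = 0.12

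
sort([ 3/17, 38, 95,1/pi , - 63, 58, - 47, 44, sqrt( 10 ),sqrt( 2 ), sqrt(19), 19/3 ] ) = [-63 ,-47, 3/17, 1/pi , sqrt ( 2 ),sqrt( 10), sqrt(19),19/3, 38,44 , 58,95 ] 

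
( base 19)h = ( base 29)h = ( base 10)17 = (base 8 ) 21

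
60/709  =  60/709 = 0.08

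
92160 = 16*5760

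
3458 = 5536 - 2078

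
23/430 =23/430 = 0.05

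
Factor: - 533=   -  13^1 *41^1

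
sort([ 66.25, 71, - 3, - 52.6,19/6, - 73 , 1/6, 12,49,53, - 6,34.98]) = [-73, - 52.6, - 6, - 3, 1/6,19/6,12, 34.98,49, 53, 66.25, 71]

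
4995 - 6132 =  - 1137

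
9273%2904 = 561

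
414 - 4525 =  - 4111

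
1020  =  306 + 714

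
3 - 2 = 1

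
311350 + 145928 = 457278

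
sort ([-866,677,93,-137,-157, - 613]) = [  -  866,  -  613, - 157, - 137, 93, 677]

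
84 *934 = 78456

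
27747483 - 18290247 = 9457236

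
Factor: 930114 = 2^1*3^2*51673^1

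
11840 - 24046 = - 12206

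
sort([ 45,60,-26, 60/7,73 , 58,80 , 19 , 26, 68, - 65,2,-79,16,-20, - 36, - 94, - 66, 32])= [-94, - 79,-66, -65, - 36, - 26, - 20,2, 60/7, 16,19, 26 , 32,45,58 , 60, 68,73, 80]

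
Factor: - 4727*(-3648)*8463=145936784448 = 2^6*3^2  *7^1*13^1* 19^1*29^1*31^1*163^1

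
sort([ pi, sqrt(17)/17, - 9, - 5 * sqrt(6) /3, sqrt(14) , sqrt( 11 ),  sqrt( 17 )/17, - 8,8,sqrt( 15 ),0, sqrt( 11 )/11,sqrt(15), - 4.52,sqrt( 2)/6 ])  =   [ - 9,  -  8,-4.52,- 5*sqrt(6)/3,0 , sqrt( 2)/6,sqrt(17)/17,sqrt( 17 )/17 , sqrt(11 ) /11,pi , sqrt(11 ), sqrt(14),sqrt(15 ),sqrt(15), 8]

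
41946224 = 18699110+23247114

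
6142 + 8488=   14630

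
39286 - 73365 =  - 34079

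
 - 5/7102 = - 1+7097/7102 = - 0.00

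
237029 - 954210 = -717181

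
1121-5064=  - 3943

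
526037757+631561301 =1157599058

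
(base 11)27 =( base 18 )1B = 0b11101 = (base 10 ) 29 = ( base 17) 1C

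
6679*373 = 2491267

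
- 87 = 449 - 536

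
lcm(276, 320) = 22080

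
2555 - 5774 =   -  3219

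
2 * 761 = 1522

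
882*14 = 12348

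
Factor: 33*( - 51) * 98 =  - 2^1 * 3^2*7^2 *11^1 * 17^1 = - 164934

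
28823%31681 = 28823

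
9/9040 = 9/9040 = 0.00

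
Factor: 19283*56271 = 1085073693 = 3^1* 11^1*1753^1*18757^1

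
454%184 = 86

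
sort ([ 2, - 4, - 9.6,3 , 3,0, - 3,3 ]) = [ - 9.6, - 4, - 3, 0, 2, 3, 3,3 ] 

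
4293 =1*4293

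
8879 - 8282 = 597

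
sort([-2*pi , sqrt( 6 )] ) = [ - 2 * pi , sqrt( 6 )]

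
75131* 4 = 300524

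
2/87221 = 2/87221 = 0.00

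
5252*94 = 493688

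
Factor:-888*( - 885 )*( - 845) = -2^3 * 3^2 * 5^2*13^2*37^1 * 59^1 = - 664068600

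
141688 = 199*712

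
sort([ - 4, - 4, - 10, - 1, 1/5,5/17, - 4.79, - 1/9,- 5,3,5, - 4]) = [-10, - 5 , - 4.79, - 4, - 4,  -  4, - 1, - 1/9,1/5, 5/17, 3,5]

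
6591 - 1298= 5293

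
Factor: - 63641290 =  - 2^1*5^1*43^1*47^2*67^1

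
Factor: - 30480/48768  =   - 5/8 = - 2^ ( - 3 )*5^1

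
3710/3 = 3710/3 = 1236.67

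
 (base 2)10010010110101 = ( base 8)22265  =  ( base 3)110220001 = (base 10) 9397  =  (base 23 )HHD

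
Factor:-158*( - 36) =5688=2^3*3^2*79^1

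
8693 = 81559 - 72866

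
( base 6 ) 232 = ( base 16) 5c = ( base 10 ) 92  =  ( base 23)40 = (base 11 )84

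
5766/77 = 5766/77 = 74.88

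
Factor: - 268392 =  - 2^3*3^1*53^1*211^1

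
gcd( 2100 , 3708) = 12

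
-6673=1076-7749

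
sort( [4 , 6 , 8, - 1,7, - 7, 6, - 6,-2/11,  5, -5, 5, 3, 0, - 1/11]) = [ - 7, - 6,-5, - 1,  -  2/11 ,-1/11, 0,3, 4, 5, 5 , 6,6,  7, 8] 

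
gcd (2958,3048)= 6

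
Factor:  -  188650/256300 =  - 2^( - 1)*7^3*233^( - 1)= - 343/466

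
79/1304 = 79/1304 = 0.06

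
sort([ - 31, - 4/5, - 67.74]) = [ - 67.74, - 31, - 4/5]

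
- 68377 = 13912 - 82289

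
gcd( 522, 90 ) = 18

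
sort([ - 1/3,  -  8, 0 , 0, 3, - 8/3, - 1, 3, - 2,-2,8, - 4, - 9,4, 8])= [ - 9,-8, - 4,-8/3 , - 2, - 2, - 1, - 1/3, 0, 0, 3 , 3,4, 8 , 8 ]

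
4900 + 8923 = 13823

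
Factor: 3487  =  11^1*317^1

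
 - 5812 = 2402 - 8214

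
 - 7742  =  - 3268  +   - 4474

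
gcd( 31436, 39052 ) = 4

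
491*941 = 462031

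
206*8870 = 1827220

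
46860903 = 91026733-44165830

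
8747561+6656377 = 15403938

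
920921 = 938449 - 17528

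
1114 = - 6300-  -  7414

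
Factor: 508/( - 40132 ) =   -  79^( - 1)= - 1/79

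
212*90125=19106500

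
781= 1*781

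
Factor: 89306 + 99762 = 189068 = 2^2*11^1*4297^1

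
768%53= 26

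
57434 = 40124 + 17310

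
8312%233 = 157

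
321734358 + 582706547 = 904440905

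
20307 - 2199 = 18108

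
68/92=17/23 = 0.74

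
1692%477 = 261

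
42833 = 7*6119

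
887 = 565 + 322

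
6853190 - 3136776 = 3716414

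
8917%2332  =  1921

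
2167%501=163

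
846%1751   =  846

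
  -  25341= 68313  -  93654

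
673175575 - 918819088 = - 245643513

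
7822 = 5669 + 2153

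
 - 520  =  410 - 930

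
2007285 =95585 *21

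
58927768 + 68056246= 126984014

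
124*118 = 14632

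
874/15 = 874/15 = 58.27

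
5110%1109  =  674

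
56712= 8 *7089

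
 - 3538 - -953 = -2585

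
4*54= 216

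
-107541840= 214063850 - 321605690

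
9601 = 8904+697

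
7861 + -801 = 7060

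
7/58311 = 7/58311  =  0.00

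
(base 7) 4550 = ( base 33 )1H2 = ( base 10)1652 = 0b11001110100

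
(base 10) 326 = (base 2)101000110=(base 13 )1c1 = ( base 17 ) 123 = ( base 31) AG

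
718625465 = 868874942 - 150249477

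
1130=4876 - 3746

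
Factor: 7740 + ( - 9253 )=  - 17^1*89^1 = - 1513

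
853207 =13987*61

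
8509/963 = 8 + 805/963 =8.84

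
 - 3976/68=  - 994/17 = - 58.47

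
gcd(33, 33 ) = 33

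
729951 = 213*3427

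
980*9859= 9661820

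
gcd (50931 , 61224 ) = 3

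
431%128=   47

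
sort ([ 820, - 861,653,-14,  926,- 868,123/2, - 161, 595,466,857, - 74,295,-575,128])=[  -  868, - 861 , - 575,  -  161,-74, - 14, 123/2, 128,295, 466,595,653, 820, 857,  926 ]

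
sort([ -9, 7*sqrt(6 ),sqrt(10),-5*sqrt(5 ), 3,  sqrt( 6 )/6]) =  [ -5*sqrt( 5), - 9,  sqrt (6)/6,  3, sqrt(10),7*sqrt( 6 )] 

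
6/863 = 6/863 = 0.01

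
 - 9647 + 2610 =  - 7037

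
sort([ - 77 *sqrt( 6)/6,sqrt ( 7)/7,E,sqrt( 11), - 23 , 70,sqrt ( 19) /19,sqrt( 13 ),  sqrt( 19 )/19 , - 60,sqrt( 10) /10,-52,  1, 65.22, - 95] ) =[ -95, - 60, - 52, -77*sqrt(6)/6, - 23,sqrt( 19 ) /19, sqrt(  19 )/19,sqrt( 10 ) /10, sqrt (7)/7,1,E  ,  sqrt( 11),sqrt( 13 ),65.22,70 ] 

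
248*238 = 59024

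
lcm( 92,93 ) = 8556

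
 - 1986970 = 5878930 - 7865900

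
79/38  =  2 + 3/38= 2.08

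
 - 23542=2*( - 11771 )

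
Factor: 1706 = 2^1 * 853^1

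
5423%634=351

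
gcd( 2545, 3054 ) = 509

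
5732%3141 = 2591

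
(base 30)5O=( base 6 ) 450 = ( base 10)174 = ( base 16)AE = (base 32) 5E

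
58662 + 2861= 61523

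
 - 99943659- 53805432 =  - 153749091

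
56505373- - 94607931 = 151113304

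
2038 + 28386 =30424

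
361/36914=361/36914 = 0.01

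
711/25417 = 711/25417 =0.03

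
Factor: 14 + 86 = 100 = 2^2*5^2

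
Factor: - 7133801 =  - 47^1*151783^1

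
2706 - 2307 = 399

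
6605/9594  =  6605/9594 = 0.69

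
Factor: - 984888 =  - 2^3*3^2*13679^1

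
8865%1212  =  381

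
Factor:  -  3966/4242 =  - 7^( - 1)*101^( - 1 )*661^1  =  - 661/707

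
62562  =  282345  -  219783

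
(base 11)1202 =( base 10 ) 1575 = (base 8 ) 3047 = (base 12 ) AB3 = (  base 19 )46h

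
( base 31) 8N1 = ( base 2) 10000011010010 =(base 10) 8402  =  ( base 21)j12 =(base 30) 9A2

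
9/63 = 1/7 = 0.14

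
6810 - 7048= - 238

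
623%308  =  7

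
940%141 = 94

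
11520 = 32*360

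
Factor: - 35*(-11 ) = 385 =5^1*7^1 * 11^1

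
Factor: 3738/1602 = 3^ ( - 1)*7^1 = 7/3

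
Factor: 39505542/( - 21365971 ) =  - 2^1*3^1 * 11^(- 1)*1409^1*4673^1*1942361^( - 1 )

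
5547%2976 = 2571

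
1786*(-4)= - 7144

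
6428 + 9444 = 15872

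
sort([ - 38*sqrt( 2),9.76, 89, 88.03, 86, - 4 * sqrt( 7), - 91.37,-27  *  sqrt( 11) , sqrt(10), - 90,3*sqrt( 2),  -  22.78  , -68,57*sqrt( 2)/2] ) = [ - 91.37, - 90,  -  27* sqrt( 11) , - 68, - 38*sqrt (2 ),-22.78, - 4 * sqrt( 7),sqrt(  10), 3*sqrt(2 ),9.76,  57*sqrt( 2) /2,86,88.03, 89 ]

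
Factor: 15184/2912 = 2^( - 1 )*7^( - 1 )*73^1 = 73/14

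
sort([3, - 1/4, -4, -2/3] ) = [ - 4, - 2/3, - 1/4, 3 ] 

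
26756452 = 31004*863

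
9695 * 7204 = 69842780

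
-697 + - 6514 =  - 7211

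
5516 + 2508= 8024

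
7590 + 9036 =16626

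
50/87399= 50/87399 =0.00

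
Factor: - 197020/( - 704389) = 2^2*5^1*7^( - 1)*47^( -1)*2141^(-1)*9851^1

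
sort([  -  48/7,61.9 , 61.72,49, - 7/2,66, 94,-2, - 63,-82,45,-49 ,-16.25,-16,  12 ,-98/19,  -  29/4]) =[ - 82,  -  63, - 49, - 16.25 , - 16 , - 29/4, - 48/7 , - 98/19,  -  7/2, - 2, 12 , 45,49 , 61.72, 61.9,  66, 94]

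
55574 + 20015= 75589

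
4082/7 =4082/7 =583.14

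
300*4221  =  1266300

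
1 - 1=0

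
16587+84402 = 100989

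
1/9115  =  1/9115=0.00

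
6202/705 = 6202/705 = 8.80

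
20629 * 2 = 41258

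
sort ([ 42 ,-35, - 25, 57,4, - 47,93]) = [  -  47, - 35, - 25,4, 42,57,  93] 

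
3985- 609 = 3376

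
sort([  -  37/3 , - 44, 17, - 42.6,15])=[-44,-42.6, - 37/3,  15, 17]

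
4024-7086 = -3062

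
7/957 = 7/957 = 0.01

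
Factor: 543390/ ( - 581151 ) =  - 590/631 = - 2^1 * 5^1* 59^1*631^(  -  1 )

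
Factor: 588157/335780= 2^( - 2)*5^( - 1 )*103^( - 1 )*163^( - 1 )*227^1*2591^1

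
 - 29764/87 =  - 29764/87 = - 342.11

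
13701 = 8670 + 5031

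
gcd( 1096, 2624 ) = 8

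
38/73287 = 38/73287 = 0.00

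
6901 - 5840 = 1061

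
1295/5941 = 1295/5941 = 0.22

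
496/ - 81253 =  - 496/81253 = -0.01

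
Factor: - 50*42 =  - 2^2*3^1*5^2*7^1 = -2100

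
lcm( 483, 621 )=4347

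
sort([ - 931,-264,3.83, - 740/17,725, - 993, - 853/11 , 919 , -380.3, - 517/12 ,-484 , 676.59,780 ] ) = [ - 993 , - 931, - 484, - 380.3, - 264, - 853/11,-740/17,-517/12, 3.83 , 676.59,725,780 , 919 ]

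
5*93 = 465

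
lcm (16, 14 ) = 112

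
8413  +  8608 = 17021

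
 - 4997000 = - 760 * 6575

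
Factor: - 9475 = -5^2*379^1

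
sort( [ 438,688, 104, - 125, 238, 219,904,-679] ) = [-679,-125 , 104,219, 238, 438, 688, 904] 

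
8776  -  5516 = 3260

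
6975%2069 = 768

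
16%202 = 16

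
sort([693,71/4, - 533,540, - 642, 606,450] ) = [ - 642, - 533, 71/4,450, 540,606, 693]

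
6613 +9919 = 16532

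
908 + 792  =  1700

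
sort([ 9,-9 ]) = [-9,9]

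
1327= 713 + 614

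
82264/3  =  27421+1/3 = 27421.33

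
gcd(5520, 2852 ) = 92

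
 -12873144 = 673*( - 19128)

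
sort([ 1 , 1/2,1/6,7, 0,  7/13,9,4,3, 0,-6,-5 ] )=[  -  6 ,-5,0, 0,1/6 , 1/2, 7/13, 1,  3, 4, 7,9 ] 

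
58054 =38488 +19566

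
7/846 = 7/846 = 0.01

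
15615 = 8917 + 6698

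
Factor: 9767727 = 3^2*617^1*1759^1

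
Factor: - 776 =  - 2^3*97^1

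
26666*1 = 26666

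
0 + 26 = 26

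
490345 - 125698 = 364647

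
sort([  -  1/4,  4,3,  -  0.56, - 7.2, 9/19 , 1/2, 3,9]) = [ - 7.2, - 0.56,-1/4, 9/19, 1/2,3,3, 4, 9 ]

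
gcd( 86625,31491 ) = 9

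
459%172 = 115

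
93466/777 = 93466/777 = 120.29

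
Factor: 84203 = 7^1*23^1*523^1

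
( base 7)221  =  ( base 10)113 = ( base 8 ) 161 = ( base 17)6B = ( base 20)5D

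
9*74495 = 670455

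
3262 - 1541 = 1721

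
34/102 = 1/3 = 0.33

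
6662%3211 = 240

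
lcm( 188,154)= 14476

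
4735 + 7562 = 12297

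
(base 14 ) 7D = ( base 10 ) 111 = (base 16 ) 6F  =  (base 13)87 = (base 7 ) 216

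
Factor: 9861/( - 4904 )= - 2^ ( - 3) * 3^1*19^1*173^1 * 613^( - 1 )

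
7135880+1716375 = 8852255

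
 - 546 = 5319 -5865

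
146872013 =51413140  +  95458873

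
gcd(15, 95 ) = 5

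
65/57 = 65/57 = 1.14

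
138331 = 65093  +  73238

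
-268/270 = -1  +  1/135=- 0.99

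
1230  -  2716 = -1486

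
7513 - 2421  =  5092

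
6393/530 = 6393/530 = 12.06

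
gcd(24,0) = 24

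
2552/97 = 26 + 30/97 = 26.31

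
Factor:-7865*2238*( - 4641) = 81690278670= 2^1*3^2*5^1*7^1*11^2*13^2 * 17^1*373^1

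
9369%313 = 292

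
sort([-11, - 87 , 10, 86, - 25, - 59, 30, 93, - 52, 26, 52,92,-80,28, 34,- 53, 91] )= [ - 87, - 80, - 59, - 53,-52, - 25, - 11, 10, 26, 28, 30,  34, 52,86  ,  91,92, 93 ] 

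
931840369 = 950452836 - 18612467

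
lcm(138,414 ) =414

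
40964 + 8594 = 49558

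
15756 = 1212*13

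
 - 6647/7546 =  - 6647/7546= - 0.88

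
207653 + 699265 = 906918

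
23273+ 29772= 53045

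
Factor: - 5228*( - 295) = 2^2*5^1*59^1*1307^1 = 1542260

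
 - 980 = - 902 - 78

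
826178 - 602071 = 224107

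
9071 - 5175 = 3896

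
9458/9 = 1050 + 8/9 =1050.89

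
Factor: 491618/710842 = 11^( - 1)*79^( - 1 ) * 601^1 = 601/869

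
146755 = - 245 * ( - 599)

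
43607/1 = 43607 = 43607.00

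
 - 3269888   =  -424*7712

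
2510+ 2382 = 4892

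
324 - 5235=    - 4911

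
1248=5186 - 3938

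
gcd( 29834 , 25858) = 14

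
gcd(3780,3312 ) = 36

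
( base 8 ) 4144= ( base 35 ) 1QD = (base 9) 2846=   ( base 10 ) 2148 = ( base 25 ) 3AN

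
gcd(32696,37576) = 488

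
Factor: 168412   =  2^2*71^1*593^1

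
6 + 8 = 14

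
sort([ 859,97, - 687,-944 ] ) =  [ - 944, - 687 , 97 , 859 ]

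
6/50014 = 3/25007 = 0.00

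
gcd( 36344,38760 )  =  8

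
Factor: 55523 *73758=4095265434 = 2^1*3^1 * 13^1*19^1*647^1 * 4271^1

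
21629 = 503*43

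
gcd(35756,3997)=7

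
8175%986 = 287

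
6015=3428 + 2587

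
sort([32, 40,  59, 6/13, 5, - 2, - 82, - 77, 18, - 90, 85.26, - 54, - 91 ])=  [-91,-90,  -  82, - 77 ,  -  54, - 2, 6/13,5,18, 32,40, 59,85.26]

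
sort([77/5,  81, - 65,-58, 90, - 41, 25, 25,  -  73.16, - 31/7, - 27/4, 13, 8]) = [ - 73.16, - 65, - 58, - 41, - 27/4 , - 31/7, 8, 13, 77/5, 25, 25,  81 , 90]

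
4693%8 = 5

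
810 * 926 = 750060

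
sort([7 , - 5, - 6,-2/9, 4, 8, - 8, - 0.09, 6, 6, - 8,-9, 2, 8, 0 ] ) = [-9, - 8, - 8, - 6, - 5, - 2/9, - 0.09,0, 2, 4, 6, 6, 7, 8, 8 ]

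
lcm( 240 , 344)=10320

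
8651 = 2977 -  - 5674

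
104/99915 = 104/99915 = 0.00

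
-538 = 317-855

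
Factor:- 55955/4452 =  - 2^( - 2)*3^(  -  1 ) * 5^1*7^(-1 )*19^2*31^1*53^( - 1 ) 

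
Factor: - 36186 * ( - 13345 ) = 2^1*3^1*5^1*17^1*37^1  *157^1*163^1 = 482902170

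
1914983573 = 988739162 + 926244411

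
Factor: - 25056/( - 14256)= 2^1 * 3^( - 1 )*11^(-1 )*29^1  =  58/33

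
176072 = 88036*2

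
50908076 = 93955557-43047481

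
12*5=60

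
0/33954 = 0 = 0.00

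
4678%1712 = 1254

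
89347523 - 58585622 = 30761901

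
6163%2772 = 619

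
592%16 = 0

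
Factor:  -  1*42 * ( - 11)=2^1 * 3^1*7^1* 11^1 = 462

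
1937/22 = 88 + 1/22=88.05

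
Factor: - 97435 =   -  5^1 * 13^1* 1499^1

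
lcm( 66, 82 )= 2706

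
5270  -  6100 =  - 830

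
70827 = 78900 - 8073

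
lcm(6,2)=6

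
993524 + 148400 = 1141924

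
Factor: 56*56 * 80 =2^10 * 5^1*7^2 = 250880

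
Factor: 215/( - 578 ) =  - 2^( - 1)*5^1*17^( - 2 )*43^1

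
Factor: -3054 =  - 2^1*3^1* 509^1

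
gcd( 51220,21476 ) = 52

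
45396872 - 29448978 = 15947894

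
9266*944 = 8747104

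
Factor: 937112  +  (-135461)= 3^1  *  267217^1  =  801651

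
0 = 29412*0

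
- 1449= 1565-3014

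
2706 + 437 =3143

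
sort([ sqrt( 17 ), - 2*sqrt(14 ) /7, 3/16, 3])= [-2*sqrt( 14 )/7, 3/16, 3, sqrt( 17 ) ] 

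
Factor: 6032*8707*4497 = 2^4*3^1 * 13^1*29^1*1499^1*8707^1 = 236185246128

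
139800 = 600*233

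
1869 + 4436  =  6305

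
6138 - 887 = 5251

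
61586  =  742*83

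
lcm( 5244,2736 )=62928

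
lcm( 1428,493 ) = 41412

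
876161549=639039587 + 237121962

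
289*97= 28033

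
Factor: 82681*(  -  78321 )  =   - 3^1 * 89^1*929^1*26107^1 =- 6475658601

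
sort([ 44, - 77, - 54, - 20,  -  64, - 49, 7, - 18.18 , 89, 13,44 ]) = [ - 77, - 64,-54, - 49, - 20, - 18.18, 7,13,44,44,  89]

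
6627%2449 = 1729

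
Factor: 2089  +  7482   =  9571 = 17^1*563^1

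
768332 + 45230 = 813562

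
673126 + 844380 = 1517506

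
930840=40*23271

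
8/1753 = 8/1753 = 0.00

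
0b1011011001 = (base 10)729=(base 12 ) 509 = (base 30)o9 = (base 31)ng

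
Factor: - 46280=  - 2^3 * 5^1*13^1*89^1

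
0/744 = 0 = 0.00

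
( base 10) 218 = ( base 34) 6e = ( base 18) C2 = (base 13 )13A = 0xda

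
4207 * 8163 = 34341741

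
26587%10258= 6071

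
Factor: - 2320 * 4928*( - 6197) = 70850053120 = 2^10*5^1*7^1 *11^1 *29^1*6197^1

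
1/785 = 1/785  =  0.00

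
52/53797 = 52/53797 = 0.00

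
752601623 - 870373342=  - 117771719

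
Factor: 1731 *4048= 7007088 =2^4*3^1 * 11^1 * 23^1 * 577^1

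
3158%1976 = 1182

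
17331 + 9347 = 26678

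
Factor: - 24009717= - 3^1*31^1*431^1*599^1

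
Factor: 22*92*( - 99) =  - 2^3 * 3^2*11^2* 23^1 = - 200376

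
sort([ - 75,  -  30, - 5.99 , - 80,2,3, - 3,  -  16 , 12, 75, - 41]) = [ - 80, - 75, - 41,-30 , - 16, - 5.99,  -  3,  2 , 3 , 12, 75]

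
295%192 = 103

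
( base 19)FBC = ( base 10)5636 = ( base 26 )88K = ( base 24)9IK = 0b1011000000100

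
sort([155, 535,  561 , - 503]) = [-503, 155, 535, 561 ]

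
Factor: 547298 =2^1*17^1* 16097^1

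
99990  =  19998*5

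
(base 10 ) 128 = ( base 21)62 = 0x80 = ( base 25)53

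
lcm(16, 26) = 208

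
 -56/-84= 2/3 = 0.67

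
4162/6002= 2081/3001 = 0.69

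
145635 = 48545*3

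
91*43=3913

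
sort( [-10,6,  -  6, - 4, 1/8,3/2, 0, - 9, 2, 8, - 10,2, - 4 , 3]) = [ - 10, - 10, - 9, - 6,  -  4, - 4 , 0,  1/8, 3/2, 2, 2, 3, 6, 8 ] 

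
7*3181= 22267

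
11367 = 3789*3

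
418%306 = 112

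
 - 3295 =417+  - 3712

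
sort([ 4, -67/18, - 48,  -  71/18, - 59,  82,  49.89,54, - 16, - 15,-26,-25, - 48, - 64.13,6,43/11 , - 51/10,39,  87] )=[ - 64.13, - 59,-48,-48, - 26, - 25, - 16, - 15, - 51/10, -71/18, - 67/18, 43/11, 4,6,  39,49.89,54,82,87] 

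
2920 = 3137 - 217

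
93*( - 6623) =-615939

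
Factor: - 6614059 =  - 29^1 *131^1*1741^1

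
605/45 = 13 + 4/9 =13.44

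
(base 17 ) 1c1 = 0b111101110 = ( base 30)ge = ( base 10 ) 494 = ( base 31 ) ft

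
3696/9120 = 77/190=0.41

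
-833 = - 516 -317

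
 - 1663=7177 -8840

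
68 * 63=4284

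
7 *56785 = 397495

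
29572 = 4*7393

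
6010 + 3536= 9546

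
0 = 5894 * 0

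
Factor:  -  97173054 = -2^1 * 3^3*11^1*17^1*9623^1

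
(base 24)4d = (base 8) 155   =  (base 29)3M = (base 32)3d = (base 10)109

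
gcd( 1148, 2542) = 82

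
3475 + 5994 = 9469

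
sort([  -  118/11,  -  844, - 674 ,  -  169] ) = [  -  844,-674, - 169, - 118/11] 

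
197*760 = 149720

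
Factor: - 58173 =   -  3^1*19391^1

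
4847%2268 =311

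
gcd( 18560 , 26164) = 4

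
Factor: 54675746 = 2^1* 2657^1*10289^1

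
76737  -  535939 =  - 459202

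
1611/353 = 1611/353 = 4.56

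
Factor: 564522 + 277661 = 842183 = 842183^1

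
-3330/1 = -3330=- 3330.00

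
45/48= 15/16 =0.94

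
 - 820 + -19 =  - 839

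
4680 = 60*78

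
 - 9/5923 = -1 + 5914/5923 = - 0.00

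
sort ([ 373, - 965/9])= [ -965/9,373 ]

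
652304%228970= 194364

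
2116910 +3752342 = 5869252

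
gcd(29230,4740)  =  790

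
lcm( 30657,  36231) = 398541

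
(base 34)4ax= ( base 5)124442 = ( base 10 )4997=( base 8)11605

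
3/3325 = 3/3325 = 0.00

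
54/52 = 1  +  1/26 = 1.04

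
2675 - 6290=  - 3615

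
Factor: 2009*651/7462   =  2^ ( - 1)*3^1*7^2*13^ ( - 1)*31^1 = 4557/26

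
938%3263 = 938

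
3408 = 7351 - 3943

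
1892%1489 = 403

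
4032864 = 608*6633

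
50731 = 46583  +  4148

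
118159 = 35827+82332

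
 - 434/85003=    - 434/85003 = - 0.01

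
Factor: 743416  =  2^3*92927^1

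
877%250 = 127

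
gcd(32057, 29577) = 1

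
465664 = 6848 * 68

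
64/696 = 8/87 =0.09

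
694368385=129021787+565346598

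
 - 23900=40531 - 64431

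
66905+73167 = 140072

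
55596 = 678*82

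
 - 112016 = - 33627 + -78389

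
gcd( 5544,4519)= 1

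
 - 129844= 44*(  -  2951)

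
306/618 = 51/103 = 0.50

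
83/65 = 83/65 = 1.28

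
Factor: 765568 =2^7*5981^1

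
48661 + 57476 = 106137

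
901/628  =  901/628 = 1.43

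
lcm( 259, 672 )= 24864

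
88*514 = 45232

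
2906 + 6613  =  9519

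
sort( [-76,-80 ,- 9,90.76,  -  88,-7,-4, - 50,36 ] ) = [ - 88, - 80,-76, -50, - 9, - 7, - 4,36,  90.76] 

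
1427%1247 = 180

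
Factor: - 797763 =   -  3^1*265921^1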